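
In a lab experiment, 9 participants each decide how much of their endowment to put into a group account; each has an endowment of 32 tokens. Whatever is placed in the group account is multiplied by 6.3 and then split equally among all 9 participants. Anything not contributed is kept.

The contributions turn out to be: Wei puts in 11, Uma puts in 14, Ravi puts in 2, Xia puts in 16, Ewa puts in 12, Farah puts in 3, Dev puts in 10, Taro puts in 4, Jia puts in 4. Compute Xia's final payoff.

69.20 tokens

Total contributed: 11 + 14 + 2 + 16 + 12 + 3 + 10 + 4 + 4 = 76.
Each receives 6.3 × 76 / 9 = 53.20 from the group account.
Xia keeps 32 − 16 = 16, so Xia's payoff is 16 + 53.20 = 69.20.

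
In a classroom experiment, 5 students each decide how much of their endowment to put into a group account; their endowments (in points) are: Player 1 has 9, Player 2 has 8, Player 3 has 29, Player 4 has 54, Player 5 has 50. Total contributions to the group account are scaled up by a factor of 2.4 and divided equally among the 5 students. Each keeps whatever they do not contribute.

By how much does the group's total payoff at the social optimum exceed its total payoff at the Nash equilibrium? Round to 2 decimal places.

210.00 points

The private return per contributed unit is 2.4/5 = 0.4800 < 1 for every player regardless of endowment, so the Nash equilibrium is zero contribution and the group total is Σ E_j = 9 + 8 + 29 + 54 + 50 = 150.
Each contributed unit returns 2.400 to the group, so the social optimum is full contribution by everyone: group total = 2.400 × 150 = 360.00.
Efficiency loss = (2.400 − 1) × 150 = 210.00.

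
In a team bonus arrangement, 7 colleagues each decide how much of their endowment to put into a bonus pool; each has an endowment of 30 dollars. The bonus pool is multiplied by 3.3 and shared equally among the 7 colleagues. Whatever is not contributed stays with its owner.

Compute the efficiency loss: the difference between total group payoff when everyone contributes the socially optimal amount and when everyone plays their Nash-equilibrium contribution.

Each contributed unit returns 3.3/7 = 0.4714 to its contributor — below 1 — so contributing 0 is dominant for every player. At the Nash equilibrium everyone keeps their 30, and the group total is 7 × 30 = 210.
Each contributed unit returns 3.300 to the group as a whole (0.4714 to each of 7 players), which exceeds 1, so the social optimum is full contribution: group total = 3.300 × 210 = 693.00.
Efficiency loss = 693.00 − 210 = 483.00.

483.00 dollars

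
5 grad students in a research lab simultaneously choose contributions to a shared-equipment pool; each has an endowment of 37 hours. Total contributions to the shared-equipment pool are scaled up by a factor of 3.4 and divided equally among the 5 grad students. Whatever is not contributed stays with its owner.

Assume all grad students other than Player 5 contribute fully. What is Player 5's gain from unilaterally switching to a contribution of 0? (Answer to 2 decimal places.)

Switching from a contribution of 37 to 0 lets Player 5 keep an extra 37 hours, but lowers the shared-equipment pool by 37, which costs Player 5 their own share of that drop: 3.4/5 × 37 = 25.16.
Net gain = 37 − 25.16 = 11.84. The private return per contributed unit (0.6800) is below 1, so free-riding is indeed the best response regardless of what the others do.

11.84 hours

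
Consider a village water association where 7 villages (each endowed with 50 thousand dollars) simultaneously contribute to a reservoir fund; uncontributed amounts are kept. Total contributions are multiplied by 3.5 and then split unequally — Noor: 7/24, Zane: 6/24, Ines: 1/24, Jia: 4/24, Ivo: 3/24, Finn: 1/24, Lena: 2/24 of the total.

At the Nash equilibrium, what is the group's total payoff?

475.00 thousand dollars

A player with share s gets back 3.5·s per unit contributed, so full contribution is dominant for anyone with s > 1/3.5 = 0.2857 and zero contribution is dominant for anyone below.
Only Noor (7/24) clears that bar, contributing 50; the remaining 6 contribute 0. Total contributed: 50.
The reservoir fund pays out 3.5 × 50 = 175.00 in total (split across the unequal shares, but the aggregate is all that matters for the group sum).
The 6 free-riders keep 50 each, adding 300. Group total = 300 + 175.00 = 475.00.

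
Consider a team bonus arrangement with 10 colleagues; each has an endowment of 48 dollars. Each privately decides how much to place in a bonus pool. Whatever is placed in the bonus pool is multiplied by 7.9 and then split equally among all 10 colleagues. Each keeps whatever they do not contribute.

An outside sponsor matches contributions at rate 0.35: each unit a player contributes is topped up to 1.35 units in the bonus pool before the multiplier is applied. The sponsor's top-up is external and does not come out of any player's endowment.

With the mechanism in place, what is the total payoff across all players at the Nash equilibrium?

5119.20 dollars

The effective private return per unit is now 7.9 × 1.35 / 10 = 1.0665 > 1, so every player's dominant strategy flips to full contribution.
At the Nash equilibrium everyone contributes 48. Group total payoff = 7.9 × 1.35 × 480 = 5119.20.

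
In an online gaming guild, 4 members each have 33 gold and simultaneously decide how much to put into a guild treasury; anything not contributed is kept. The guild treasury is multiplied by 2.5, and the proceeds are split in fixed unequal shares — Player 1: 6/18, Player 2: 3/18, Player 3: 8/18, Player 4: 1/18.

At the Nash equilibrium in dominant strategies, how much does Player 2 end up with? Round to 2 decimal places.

46.75 gold

A player with share s gets back 2.5·s per unit contributed, so full contribution is dominant for anyone with s > 1/2.5 = 0.4000 and zero contribution is dominant for anyone below.
Only Player 3 (8/18) clears that bar, contributing 33; the remaining 3 contribute 0. Total contributed: 33.
Player 2 keeps 33 and receives 2.5 × 33 × 3/18 = 13.75 from the guild treasury, for a payoff of 46.75.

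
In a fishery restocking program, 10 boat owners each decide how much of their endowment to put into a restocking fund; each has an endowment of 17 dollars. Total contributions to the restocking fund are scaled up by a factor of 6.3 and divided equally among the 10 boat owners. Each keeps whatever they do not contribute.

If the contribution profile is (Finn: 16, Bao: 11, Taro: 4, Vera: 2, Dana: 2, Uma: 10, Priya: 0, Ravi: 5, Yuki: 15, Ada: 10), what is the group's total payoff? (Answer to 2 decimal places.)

Total contributed: 16 + 11 + 4 + 2 + 2 + 10 + 0 + 5 + 15 + 10 = 75; total kept: 10 × 17 − 75 = 95.
The restocking fund pays out 6.3 × 75 = 472.50 in aggregate.
Group total = 95 + 472.50 = 567.50.

567.50 dollars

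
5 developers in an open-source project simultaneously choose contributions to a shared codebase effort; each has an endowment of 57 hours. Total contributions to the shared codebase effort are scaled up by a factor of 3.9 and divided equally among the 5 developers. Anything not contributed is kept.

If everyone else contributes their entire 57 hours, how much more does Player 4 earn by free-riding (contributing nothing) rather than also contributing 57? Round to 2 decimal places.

12.54 hours

Switching from a contribution of 57 to 0 lets Player 4 keep an extra 57 hours, but lowers the shared codebase effort by 57, which costs Player 4 their own share of that drop: 3.9/5 × 57 = 44.46.
Net gain = 57 − 44.46 = 12.54. The private return per contributed unit (0.7800) is below 1, so free-riding is indeed the best response regardless of what the others do.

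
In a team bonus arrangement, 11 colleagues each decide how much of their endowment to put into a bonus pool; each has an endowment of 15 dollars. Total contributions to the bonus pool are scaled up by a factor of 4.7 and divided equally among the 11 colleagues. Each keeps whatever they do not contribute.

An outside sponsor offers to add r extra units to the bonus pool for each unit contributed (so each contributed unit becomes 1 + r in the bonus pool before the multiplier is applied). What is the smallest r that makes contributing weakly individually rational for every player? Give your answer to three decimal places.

With matching at rate r, one contributed unit becomes (1 + r) in the bonus pool and returns 4.7 × (1 + r) / 11 to the contributor.
Setting this equal to 1: 1 + r = 11/4.7 = 2.3404.
So the minimum matching rate is r = 2.3404 − 1 = 1.340.

1.340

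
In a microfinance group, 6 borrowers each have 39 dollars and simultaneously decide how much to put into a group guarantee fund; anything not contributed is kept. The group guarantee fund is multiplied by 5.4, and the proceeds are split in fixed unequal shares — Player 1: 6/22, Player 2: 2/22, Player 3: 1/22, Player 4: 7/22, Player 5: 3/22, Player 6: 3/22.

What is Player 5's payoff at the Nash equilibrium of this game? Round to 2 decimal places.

For player j, contributing a unit is worthwhile iff 5.4 × (j's share) ≥ 1, i.e. iff j's share is at least 0.1852.
Player 1 and Player 4 clear that bar, contributing 39 each; the remaining 4 contribute 0. Total contributed: 78.
Player 5 keeps 39 and receives 5.4 × 78 × 3/22 = 57.44 from the group guarantee fund, for a payoff of 96.44.

96.44 dollars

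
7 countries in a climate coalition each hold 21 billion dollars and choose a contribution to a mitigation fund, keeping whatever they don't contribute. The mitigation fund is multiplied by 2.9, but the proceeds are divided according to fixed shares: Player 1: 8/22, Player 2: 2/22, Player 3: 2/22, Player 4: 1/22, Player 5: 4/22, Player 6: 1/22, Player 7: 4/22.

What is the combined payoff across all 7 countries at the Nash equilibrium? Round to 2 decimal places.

Each unit j contributes comes back to j as 2.9 × (j's share), so j prefers to contribute only if that share exceeds 1/2.9 = 0.3448; otherwise keeping the unit dominates.
The only share above 0.3448 is Player 1's 8/22, contributing 21; the remaining 6 contribute 0. Total contributed: 21.
The mitigation fund pays out 2.9 × 21 = 60.90 in total (split across the unequal shares, but the aggregate is all that matters for the group sum).
The 6 free-riders keep 21 each, adding 126. Group total = 126 + 60.90 = 186.90.

186.90 billion dollars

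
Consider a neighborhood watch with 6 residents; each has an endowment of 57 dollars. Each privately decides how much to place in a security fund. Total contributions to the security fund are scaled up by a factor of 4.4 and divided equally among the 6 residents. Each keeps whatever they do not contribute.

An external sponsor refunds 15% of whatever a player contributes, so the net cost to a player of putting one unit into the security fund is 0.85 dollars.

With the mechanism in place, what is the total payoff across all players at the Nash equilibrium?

342.00 dollars

With the mechanism, a contributed unit returns (4.4/6) / 0.85 = 0.8627 per unit of net cost — still below 1 — so contributing 0 remains dominant for every player.
Everyone keeps their endowment and the group total is 6 × 57 = 342.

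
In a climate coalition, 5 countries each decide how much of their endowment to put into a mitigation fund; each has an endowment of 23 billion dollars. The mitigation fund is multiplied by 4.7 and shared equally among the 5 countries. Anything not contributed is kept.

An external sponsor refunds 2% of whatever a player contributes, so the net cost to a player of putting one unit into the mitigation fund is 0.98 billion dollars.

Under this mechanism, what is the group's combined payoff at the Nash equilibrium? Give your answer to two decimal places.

Even with the mechanism, each unit contributed returns only (4.7/5) / 0.98 = 0.9592 per unit of net cost, so contributing nothing is still dominant.
At the Nash equilibrium no one contributes; group total payoff = 5 × 23 = 115.

115.00 billion dollars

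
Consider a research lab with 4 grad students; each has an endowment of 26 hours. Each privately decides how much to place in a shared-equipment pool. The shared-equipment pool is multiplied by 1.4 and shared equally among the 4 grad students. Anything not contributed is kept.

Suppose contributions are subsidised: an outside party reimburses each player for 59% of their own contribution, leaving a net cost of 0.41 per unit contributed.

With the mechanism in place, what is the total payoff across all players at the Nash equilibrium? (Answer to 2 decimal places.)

The effective private return is (1.4/4) / 0.41 = 0.8537, which is still under 1, so the mechanism doesn't change anyone's dominant strategy: zero contribution.
At the Nash equilibrium no one contributes; group total payoff = 4 × 26 = 104.

104.00 hours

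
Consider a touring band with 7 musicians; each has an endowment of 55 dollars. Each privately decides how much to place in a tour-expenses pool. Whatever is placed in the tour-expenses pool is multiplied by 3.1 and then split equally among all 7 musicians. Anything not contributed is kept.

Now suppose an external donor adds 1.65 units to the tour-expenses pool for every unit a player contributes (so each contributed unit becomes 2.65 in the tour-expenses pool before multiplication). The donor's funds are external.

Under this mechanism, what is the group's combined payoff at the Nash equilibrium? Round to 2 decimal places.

With the mechanism, a contributed unit returns 3.1 × 2.65 / 7 = 1.1736 per unit of net cost to the contributor — now above 1 — so contributing fully is weakly dominant for every player.
So the Nash equilibrium is full contribution by all 7; the group earns 3.1 × 2.65 × 385 = 3162.78.

3162.78 dollars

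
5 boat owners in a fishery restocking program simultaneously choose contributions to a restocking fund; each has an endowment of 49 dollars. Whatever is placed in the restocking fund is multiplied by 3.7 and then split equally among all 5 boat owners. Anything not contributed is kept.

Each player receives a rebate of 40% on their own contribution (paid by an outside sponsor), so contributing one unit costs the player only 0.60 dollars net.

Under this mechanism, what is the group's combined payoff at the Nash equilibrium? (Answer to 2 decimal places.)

1004.50 dollars

Under the mechanism each unit contributed yields (3.7/5) / 0.60 = 1.2333 back to its contributor per unit of net cost, which exceeds 1, making full contribution the dominant choice for everyone.
At the Nash equilibrium everyone contributes 49. Group total payoff = 5 × (49 × 0.40 + 3.7 × 49) = 1004.50.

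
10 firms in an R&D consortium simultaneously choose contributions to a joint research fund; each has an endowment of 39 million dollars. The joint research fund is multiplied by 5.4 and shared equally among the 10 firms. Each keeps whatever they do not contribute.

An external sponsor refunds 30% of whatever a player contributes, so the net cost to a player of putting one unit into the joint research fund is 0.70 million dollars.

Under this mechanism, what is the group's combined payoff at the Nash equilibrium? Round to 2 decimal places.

The effective private return is (5.4/10) / 0.70 = 0.7714, which is still under 1, so the mechanism doesn't change anyone's dominant strategy: zero contribution.
At the Nash equilibrium no one contributes; group total payoff = 10 × 39 = 390.

390.00 million dollars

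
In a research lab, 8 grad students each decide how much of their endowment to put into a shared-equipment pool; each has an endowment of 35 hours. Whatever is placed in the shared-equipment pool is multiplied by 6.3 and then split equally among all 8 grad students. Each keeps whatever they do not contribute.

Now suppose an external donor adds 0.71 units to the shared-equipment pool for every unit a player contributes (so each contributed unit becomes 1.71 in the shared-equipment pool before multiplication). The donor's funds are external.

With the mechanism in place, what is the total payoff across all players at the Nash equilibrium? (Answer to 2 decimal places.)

Under the mechanism each unit contributed yields 6.3 × 1.71 / 8 = 1.3466 back to its contributor per unit of net cost, which exceeds 1, making full contribution the dominant choice for everyone.
At the Nash equilibrium everyone contributes 35. Group total payoff = 6.3 × 1.71 × 280 = 3016.44.

3016.44 hours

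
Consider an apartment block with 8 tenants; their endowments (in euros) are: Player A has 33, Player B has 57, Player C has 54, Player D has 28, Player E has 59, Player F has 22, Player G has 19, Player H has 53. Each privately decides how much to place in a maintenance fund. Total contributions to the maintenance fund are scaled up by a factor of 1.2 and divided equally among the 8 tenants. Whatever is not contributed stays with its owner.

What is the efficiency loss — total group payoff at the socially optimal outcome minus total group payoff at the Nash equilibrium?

65.00 euros

The private return per contributed unit is 1.2/8 = 0.1500 < 1 for every player regardless of endowment, so the Nash equilibrium is zero contribution and the group total is Σ E_j = 33 + 57 + 54 + 28 + 59 + 22 + 19 + 53 = 325.
Each contributed unit returns 1.200 to the group, so the social optimum is full contribution by everyone: group total = 1.200 × 325 = 390.00.
Efficiency loss = (1.200 − 1) × 325 = 65.00.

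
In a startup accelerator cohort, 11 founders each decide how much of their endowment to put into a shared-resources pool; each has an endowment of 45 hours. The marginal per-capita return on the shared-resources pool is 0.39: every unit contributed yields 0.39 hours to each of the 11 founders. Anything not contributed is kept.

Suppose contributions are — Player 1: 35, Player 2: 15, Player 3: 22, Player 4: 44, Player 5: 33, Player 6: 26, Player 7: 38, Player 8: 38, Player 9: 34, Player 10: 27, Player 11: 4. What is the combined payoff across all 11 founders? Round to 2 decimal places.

1534.64 hours

Total contributed: 35 + 15 + 22 + 44 + 33 + 26 + 38 + 38 + 34 + 27 + 4 = 316; total kept: 11 × 45 − 316 = 179.
The shared-resources pool pays out 0.39 × 11 × 316 = 1355.64 in aggregate.
Group total = 179 + 1355.64 = 1534.64.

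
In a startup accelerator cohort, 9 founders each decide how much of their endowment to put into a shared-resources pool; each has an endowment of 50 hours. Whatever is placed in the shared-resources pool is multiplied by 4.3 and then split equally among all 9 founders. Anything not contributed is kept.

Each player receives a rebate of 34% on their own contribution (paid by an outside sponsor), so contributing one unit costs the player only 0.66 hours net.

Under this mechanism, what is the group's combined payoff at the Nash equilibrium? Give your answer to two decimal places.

450.00 hours

The effective private return is (4.3/9) / 0.66 = 0.7239, which is still under 1, so the mechanism doesn't change anyone's dominant strategy: zero contribution.
Everyone keeps their endowment and the group total is 9 × 50 = 450.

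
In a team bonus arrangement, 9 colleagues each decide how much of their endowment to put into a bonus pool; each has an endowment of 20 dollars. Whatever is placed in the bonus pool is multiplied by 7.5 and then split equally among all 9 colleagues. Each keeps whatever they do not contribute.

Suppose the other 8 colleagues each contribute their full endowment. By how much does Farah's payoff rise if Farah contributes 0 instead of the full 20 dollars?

Switching from a contribution of 20 to 0 lets Farah keep an extra 20 dollars, but lowers the bonus pool by 20, which costs Farah their own share of that drop: 7.5/9 × 20 = 16.67.
Net gain = 20 − 16.67 = 3.33. The private return per contributed unit (0.8333) is below 1, so free-riding is indeed the best response regardless of what the others do.

3.33 dollars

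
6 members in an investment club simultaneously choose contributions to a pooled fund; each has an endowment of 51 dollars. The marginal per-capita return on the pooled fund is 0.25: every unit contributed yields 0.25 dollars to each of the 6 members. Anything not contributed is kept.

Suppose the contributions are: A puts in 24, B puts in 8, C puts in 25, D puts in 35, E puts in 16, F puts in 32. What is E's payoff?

Total contributed: 24 + 8 + 25 + 35 + 16 + 32 = 140.
Each receives 0.25 × 140 = 35.00 from the pooled fund.
E keeps 51 − 16 = 35, so E's payoff is 35 + 35.00 = 70.00.

70.00 dollars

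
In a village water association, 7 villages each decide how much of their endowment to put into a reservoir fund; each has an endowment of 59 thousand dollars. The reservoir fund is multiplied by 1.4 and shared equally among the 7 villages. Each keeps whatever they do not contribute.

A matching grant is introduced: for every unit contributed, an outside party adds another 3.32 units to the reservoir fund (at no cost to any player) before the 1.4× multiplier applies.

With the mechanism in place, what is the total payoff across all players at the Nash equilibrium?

413.00 thousand dollars

With the mechanism, a contributed unit returns 1.4 × 4.32 / 7 = 0.8640 per unit of net cost — still below 1 — so contributing 0 remains dominant for every player.
At the Nash equilibrium no one contributes; group total payoff = 7 × 59 = 413.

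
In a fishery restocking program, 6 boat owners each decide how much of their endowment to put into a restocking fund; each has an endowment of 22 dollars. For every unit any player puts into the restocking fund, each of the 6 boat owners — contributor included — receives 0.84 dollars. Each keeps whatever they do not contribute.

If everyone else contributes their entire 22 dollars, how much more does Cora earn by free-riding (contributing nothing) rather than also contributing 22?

3.52 dollars

Switching from a contribution of 22 to 0 lets Cora keep an extra 22 dollars, but lowers the restocking fund by 22, which costs Cora their own share of that drop: 0.84 × 22 = 18.48.
Net gain = 22 − 18.48 = 3.52. The private return per contributed unit (0.84) is below 1, so free-riding is indeed the best response regardless of what the others do.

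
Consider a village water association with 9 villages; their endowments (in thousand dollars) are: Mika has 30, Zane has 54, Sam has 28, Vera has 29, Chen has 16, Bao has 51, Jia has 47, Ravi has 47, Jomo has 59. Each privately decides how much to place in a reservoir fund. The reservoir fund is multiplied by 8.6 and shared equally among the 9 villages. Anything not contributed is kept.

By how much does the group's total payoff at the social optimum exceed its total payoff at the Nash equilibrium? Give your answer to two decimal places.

The private return per contributed unit is 8.6/9 = 0.9556 < 1 for every player regardless of endowment, so the Nash equilibrium is zero contribution and the group total is Σ E_j = 30 + 54 + 28 + 29 + 16 + 51 + 47 + 47 + 59 = 361.
Each contributed unit returns 8.600 to the group, so the social optimum is full contribution by everyone: group total = 8.600 × 361 = 3104.60.
Efficiency loss = (8.600 − 1) × 361 = 2743.60.

2743.60 thousand dollars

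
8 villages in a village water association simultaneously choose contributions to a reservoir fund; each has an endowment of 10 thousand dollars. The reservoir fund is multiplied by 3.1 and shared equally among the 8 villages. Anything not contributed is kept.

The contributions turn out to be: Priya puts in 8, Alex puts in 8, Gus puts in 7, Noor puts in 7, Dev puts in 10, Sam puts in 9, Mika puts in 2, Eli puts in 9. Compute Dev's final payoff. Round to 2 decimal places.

23.25 thousand dollars

Total contributed: 8 + 8 + 7 + 7 + 10 + 9 + 2 + 9 = 60.
Each receives 3.1 × 60 / 8 = 23.25 from the reservoir fund.
Dev keeps 10 − 10 = 0, so Dev's payoff is 0 + 23.25 = 23.25.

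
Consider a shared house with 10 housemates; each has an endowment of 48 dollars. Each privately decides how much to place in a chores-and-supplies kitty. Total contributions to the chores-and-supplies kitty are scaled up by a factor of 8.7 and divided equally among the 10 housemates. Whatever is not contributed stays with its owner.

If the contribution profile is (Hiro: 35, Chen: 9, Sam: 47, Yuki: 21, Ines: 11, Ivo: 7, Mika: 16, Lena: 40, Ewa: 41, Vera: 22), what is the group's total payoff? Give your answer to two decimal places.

Total contributed: 35 + 9 + 47 + 21 + 11 + 7 + 16 + 40 + 41 + 22 = 249; total kept: 10 × 48 − 249 = 231.
The chores-and-supplies kitty pays out 8.7 × 249 = 2166.30 in aggregate.
Group total = 231 + 2166.30 = 2397.30.

2397.30 dollars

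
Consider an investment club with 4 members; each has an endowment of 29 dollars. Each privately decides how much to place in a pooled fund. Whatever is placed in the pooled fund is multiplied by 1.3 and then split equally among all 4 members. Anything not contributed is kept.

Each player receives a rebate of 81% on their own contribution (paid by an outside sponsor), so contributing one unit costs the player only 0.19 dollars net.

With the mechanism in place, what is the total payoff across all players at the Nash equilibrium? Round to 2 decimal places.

244.76 dollars

Under the mechanism each unit contributed yields (1.3/4) / 0.19 = 1.7105 back to its contributor per unit of net cost, which exceeds 1, making full contribution the dominant choice for everyone.
So the Nash equilibrium is full contribution by all 4; the group earns 4 × (29 × 0.81 + 1.3 × 29) = 244.76.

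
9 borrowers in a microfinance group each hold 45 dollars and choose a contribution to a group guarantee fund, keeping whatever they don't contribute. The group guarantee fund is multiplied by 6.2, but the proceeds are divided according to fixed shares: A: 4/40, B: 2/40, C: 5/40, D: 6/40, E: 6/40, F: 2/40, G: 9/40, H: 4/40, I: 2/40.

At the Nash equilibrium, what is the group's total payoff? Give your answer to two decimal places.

639.00 dollars

Each unit j contributes comes back to j as 6.2 × (j's share), so j prefers to contribute only if that share exceeds 1/6.2 = 0.1613; otherwise keeping the unit dominates.
Only G (9/40) clears that bar, contributing 45; the remaining 8 contribute 0. Total contributed: 45.
The group guarantee fund pays out 6.2 × 45 = 279.00 in total (split across the unequal shares, but the aggregate is all that matters for the group sum).
The 8 free-riders keep 45 each, adding 360. Group total = 360 + 279.00 = 639.00.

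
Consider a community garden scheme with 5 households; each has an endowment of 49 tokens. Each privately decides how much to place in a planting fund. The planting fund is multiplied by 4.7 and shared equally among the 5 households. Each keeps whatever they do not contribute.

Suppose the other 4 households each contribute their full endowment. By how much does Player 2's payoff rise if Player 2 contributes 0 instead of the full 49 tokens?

2.94 tokens

Switching from a contribution of 49 to 0 lets Player 2 keep an extra 49 tokens, but lowers the planting fund by 49, which costs Player 2 their own share of that drop: 4.7/5 × 49 = 46.06.
Net gain = 49 − 46.06 = 2.94. The private return per contributed unit (0.9400) is below 1, so free-riding is indeed the best response regardless of what the others do.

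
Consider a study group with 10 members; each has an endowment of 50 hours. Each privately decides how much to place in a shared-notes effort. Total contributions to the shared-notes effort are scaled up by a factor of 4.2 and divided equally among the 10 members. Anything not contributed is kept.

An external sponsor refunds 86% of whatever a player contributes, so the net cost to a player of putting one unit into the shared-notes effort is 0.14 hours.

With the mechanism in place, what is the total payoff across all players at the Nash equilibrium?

With the mechanism, a contributed unit returns (4.2/10) / 0.14 = 3.0000 per unit of net cost to the contributor — now above 1 — so contributing fully is weakly dominant for every player.
So the Nash equilibrium is full contribution by all 10; the group earns 10 × (50 × 0.86 + 4.2 × 50) = 2530.00.

2530.00 hours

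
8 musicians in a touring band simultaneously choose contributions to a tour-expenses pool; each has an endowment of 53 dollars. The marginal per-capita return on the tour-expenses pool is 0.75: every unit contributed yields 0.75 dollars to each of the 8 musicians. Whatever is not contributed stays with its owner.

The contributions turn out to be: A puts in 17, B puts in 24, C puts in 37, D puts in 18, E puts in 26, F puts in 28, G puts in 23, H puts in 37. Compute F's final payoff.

Total contributed: 17 + 24 + 37 + 18 + 26 + 28 + 23 + 37 = 210.
Each receives 0.75 × 210 = 157.50 from the tour-expenses pool.
F keeps 53 − 28 = 25, so F's payoff is 25 + 157.50 = 182.50.

182.50 dollars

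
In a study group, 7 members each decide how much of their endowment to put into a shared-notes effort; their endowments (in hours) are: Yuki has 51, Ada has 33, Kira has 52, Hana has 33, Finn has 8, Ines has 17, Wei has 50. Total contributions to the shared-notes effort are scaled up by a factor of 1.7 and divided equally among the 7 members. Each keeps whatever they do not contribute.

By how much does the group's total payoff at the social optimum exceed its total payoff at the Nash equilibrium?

170.80 hours

The private return per contributed unit is 1.7/7 = 0.2429 < 1 for every player regardless of endowment, so the Nash equilibrium is zero contribution and the group total is Σ E_j = 51 + 33 + 52 + 33 + 8 + 17 + 50 = 244.
Each contributed unit returns 1.700 to the group, so the social optimum is full contribution by everyone: group total = 1.700 × 244 = 414.80.
Efficiency loss = (1.700 − 1) × 244 = 170.80.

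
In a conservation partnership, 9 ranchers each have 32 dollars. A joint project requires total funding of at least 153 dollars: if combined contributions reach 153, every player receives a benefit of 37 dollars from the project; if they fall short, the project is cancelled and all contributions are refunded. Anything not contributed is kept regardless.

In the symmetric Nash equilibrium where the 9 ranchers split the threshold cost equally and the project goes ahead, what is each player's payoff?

Equal share of the threshold: 153/9 = 17.
At this profile no one gains by cutting their contribution: any cut drops the total below 153, the project is cancelled, contributions are refunded, and the deviator ends with 32, which is less than 32 − 17 + 37 = 52. Contributing more than 17 just wastes the excess. So contributing exactly 17 is a best response.
Each player's payoff: 32 − 17 + 37 = 52.

52 dollars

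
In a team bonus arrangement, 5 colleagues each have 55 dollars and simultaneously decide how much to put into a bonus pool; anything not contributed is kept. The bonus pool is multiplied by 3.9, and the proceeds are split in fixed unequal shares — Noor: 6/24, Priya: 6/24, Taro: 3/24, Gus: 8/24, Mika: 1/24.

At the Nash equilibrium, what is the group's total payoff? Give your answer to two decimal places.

Player j's private return per contributed unit is 3.9 × (j's share). Contributing is weakly dominant for j when that share is at least 1/3.9 = 0.2564, and contributing 0 is dominant otherwise.
Only Gus (8/24) clears that bar, contributing 55; the remaining 4 contribute 0. Total contributed: 55.
The bonus pool pays out 3.9 × 55 = 214.50 in total (split across the unequal shares, but the aggregate is all that matters for the group sum).
The 4 free-riders keep 55 each, adding 220. Group total = 220 + 214.50 = 434.50.

434.50 dollars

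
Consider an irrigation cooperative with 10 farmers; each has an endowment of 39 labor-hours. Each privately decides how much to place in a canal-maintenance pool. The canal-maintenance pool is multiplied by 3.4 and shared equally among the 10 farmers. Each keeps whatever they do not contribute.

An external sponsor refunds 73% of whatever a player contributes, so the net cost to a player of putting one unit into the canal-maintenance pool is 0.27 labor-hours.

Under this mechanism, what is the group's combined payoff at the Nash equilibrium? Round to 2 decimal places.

1610.70 labor-hours

The effective private return per unit is now (3.4/10) / 0.27 = 1.2593 > 1, so every player's dominant strategy flips to full contribution.
At the Nash equilibrium everyone contributes 39. Group total payoff = 10 × (39 × 0.73 + 3.4 × 39) = 1610.70.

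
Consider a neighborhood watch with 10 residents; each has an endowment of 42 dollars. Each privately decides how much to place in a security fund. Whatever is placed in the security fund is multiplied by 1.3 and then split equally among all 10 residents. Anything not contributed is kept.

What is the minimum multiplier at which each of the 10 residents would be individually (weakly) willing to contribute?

10

A contributed unit returns (multiplier)/10 to its contributor.
This reaches 1 exactly when the multiplier is 10.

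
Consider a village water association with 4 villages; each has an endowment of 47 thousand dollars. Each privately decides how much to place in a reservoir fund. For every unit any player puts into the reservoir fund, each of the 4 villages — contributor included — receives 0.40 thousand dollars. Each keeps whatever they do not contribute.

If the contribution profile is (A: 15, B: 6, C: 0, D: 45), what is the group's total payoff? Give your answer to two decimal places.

Total contributed: 15 + 6 + 0 + 45 = 66; total kept: 4 × 47 − 66 = 122.
The reservoir fund pays out 0.40 × 4 × 66 = 105.60 in aggregate.
Group total = 122 + 105.60 = 227.60.

227.60 thousand dollars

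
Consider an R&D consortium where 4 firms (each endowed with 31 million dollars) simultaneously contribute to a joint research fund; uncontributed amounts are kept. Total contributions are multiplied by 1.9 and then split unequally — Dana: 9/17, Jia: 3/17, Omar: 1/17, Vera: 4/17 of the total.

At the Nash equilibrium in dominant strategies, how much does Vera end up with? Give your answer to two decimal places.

A player with share s gets back 1.9·s per unit contributed, so full contribution is dominant for anyone with s > 1/1.9 = 0.5263 and zero contribution is dominant for anyone below.
Dana alone (share 9/17) is above the threshold, contributing 31; the remaining 3 contribute 0. Total contributed: 31.
Vera keeps 31 and receives 1.9 × 31 × 4/17 = 13.86 from the joint research fund, for a payoff of 44.86.

44.86 million dollars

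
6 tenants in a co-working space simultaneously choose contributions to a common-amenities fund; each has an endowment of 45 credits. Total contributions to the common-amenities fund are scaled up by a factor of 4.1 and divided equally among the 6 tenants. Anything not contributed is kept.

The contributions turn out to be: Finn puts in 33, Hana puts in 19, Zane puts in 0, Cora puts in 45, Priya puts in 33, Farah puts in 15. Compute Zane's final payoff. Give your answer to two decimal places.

144.08 credits

Total contributed: 33 + 19 + 0 + 45 + 33 + 15 = 145.
Each receives 4.1 × 145 / 6 = 99.08 from the common-amenities fund.
Zane keeps 45 − 0 = 45, so Zane's payoff is 45 + 99.08 = 144.08.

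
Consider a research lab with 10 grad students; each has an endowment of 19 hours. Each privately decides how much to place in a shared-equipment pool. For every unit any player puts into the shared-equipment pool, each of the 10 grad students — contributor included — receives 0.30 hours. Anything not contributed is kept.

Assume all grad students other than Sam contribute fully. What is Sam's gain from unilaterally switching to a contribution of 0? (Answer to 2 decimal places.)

13.30 hours

Switching from a contribution of 19 to 0 lets Sam keep an extra 19 hours, but lowers the shared-equipment pool by 19, which costs Sam their own share of that drop: 0.30 × 19 = 5.70.
Net gain = 19 − 5.70 = 13.30. The private return per contributed unit (0.30) is below 1, so free-riding is indeed the best response regardless of what the others do.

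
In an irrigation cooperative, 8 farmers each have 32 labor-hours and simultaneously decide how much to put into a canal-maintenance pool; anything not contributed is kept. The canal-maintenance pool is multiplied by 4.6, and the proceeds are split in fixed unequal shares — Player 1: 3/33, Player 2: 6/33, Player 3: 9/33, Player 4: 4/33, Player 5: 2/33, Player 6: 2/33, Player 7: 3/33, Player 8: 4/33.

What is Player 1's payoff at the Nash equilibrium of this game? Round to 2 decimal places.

Each unit j contributes comes back to j as 4.6 × (j's share), so j prefers to contribute only if that share exceeds 1/4.6 = 0.2174; otherwise keeping the unit dominates.
Only Player 3 (9/33) clears that bar, contributing 32; the remaining 7 contribute 0. Total contributed: 32.
Player 1 keeps 32 and receives 4.6 × 32 × 3/33 = 13.38 from the canal-maintenance pool, for a payoff of 45.38.

45.38 labor-hours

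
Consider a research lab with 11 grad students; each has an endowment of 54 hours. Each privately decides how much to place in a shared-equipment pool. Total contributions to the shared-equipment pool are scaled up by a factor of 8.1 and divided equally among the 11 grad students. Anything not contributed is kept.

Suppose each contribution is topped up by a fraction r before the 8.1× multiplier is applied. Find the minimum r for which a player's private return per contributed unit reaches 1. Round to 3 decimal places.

0.358

With matching at rate r, one contributed unit becomes (1 + r) in the shared-equipment pool and returns 8.1 × (1 + r) / 11 to the contributor.
Setting this equal to 1: 1 + r = 11/8.1 = 1.3580.
So the minimum matching rate is r = 1.3580 − 1 = 0.358.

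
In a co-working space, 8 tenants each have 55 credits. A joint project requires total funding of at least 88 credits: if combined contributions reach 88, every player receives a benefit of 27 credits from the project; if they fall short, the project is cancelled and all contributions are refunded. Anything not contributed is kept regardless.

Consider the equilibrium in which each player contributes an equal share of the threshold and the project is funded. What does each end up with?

Equal share of the threshold: 88/8 = 11.
At this profile no one gains by cutting their contribution: any cut drops the total below 88, the project is cancelled, contributions are refunded, and the deviator ends with 55, which is less than 55 − 11 + 27 = 71. Contributing more than 11 just wastes the excess. So contributing exactly 11 is a best response.
Each player's payoff: 55 − 11 + 27 = 71.

71 credits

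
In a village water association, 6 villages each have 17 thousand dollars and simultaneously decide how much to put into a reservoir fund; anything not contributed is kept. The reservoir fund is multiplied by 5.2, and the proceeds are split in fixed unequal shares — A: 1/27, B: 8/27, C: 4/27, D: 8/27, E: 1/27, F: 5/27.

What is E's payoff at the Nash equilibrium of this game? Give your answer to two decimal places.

23.55 thousand dollars

A player with share s gets back 5.2·s per unit contributed, so full contribution is dominant for anyone with s > 1/5.2 = 0.1923 and zero contribution is dominant for anyone below.
B and D clear that bar, contributing 17 each; the remaining 4 contribute 0. Total contributed: 34.
E keeps 17 and receives 5.2 × 34 × 1/27 = 6.55 from the reservoir fund, for a payoff of 23.55.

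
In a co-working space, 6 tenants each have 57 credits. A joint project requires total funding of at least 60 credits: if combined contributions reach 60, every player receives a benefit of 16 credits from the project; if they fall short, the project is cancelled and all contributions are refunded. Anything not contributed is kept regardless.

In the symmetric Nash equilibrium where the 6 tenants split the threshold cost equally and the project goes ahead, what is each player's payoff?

63 credits

Equal share of the threshold: 60/6 = 10.
At this profile no one gains by cutting their contribution: any cut drops the total below 60, the project is cancelled, contributions are refunded, and the deviator ends with 57, which is less than 57 − 10 + 16 = 63. Contributing more than 10 just wastes the excess. So contributing exactly 10 is a best response.
Each player's payoff: 57 − 10 + 16 = 63.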